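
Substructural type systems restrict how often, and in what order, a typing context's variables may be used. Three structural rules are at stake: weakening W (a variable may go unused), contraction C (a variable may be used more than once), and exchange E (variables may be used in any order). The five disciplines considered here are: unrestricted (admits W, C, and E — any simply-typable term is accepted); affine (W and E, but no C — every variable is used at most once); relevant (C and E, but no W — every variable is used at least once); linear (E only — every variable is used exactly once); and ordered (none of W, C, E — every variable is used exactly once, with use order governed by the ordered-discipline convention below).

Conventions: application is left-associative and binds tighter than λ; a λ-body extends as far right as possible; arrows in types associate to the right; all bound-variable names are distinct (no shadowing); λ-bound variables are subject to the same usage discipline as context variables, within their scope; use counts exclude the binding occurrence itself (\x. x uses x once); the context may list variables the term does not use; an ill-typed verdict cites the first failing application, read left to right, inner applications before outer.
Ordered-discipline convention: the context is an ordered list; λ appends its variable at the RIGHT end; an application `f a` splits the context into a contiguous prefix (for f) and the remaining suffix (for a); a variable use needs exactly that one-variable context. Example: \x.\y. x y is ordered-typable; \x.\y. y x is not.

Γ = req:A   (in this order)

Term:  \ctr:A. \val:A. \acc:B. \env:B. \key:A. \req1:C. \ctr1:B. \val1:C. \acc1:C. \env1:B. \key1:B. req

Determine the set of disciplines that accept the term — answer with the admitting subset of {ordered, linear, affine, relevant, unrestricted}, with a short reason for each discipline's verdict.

accepted by: affine, unrestricted
counts: req ×1; ctr [bound] ×0; val [bound] ×0; acc [bound] ×0; env [bound] ×0; key [bound] ×0; req1 [bound] ×0; ctr1 [bound] ×0; val1 [bound] ×0; acc1 [bound] ×0; env1 [bound] ×0; key1 [bound] ×0
use order (left to right): req
typing: ✓ — A -> A -> B -> B -> A -> C -> B -> C -> C -> B -> B -> A
ordered ✗ (ctr, val, acc, env, key, req1, ctr1, val1, acc1, env1, key1 left unused)
linear ✗ (ctr, val, acc, env, key, req1, ctr1, val1, acc1, env1, key1 left unused)
affine ✓ (no duplicate uses among req, ctr, val, acc, env, key, req1, ctr1, val1, acc1, env1, key1)
relevant ✗ (ctr, val, acc, env, key, req1, ctr1, val1, acc1, env1, key1 left unused)
unrestricted ✓ (type-checks (A -> A -> B -> B -> A -> C -> B -> C -> C -> B -> B -> A) and nothing is barred)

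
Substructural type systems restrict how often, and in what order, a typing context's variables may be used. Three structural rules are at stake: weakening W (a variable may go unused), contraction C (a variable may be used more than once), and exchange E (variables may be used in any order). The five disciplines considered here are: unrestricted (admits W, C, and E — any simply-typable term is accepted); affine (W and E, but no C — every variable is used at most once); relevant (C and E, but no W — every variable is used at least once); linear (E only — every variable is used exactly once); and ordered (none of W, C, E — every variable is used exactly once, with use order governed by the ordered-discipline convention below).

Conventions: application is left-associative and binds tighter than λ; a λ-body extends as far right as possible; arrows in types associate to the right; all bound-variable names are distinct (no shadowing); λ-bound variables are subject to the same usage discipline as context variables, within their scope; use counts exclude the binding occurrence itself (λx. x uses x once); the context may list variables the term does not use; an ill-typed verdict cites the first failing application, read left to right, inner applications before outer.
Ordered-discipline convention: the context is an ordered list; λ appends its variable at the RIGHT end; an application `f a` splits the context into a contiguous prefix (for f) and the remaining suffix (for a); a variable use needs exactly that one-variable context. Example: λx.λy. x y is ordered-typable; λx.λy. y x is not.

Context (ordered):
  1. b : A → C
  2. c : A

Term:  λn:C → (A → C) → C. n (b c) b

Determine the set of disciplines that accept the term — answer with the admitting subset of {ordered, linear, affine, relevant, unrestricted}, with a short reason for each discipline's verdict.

admitted in: relevant, unrestricted
counts: b=2; c=1; n (λ-bound)=1
order of uses: n, b, c, b
typing: the term checks, with type (C → (A → C) → C) → C
ordered: ✗, repeated use of b ×2
linear: ✗, repeated use of b ×2
affine: ✗, repeated use of b ×2
relevant: ✓, none of b, c, n goes unused
unrestricted: ✓, type-checks ((C → (A → C) → C) → C) and nothing is barred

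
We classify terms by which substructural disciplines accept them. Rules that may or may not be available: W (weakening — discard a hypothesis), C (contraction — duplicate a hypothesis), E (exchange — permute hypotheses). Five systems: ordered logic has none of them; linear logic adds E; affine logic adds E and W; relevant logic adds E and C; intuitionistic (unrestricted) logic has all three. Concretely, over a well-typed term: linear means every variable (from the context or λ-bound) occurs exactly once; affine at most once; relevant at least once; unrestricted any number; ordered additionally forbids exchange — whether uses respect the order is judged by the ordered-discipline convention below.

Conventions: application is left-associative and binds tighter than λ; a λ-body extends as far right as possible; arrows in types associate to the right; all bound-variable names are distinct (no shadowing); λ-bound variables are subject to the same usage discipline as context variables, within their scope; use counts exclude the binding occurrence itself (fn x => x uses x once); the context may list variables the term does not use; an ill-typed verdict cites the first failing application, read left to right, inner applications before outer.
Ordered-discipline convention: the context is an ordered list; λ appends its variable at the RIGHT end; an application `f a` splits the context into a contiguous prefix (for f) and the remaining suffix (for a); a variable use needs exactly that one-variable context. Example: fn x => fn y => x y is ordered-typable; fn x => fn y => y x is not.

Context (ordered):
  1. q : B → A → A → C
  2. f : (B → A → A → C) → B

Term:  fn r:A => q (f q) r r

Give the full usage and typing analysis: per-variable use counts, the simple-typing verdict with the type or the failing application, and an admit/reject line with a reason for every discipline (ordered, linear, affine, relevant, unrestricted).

variable uses: q=2, f=1, r (bound)=2
order of uses: q, f, q, r, r
typing: ✓ — A → C
ordered: ✗, q ×2, r ×2 used more than once (contraction)
linear: ✗, q ×2, r ×2 used more than once (contraction)
affine: ✗, q ×2, r ×2 used more than once (contraction)
relevant: ✓, q, f, r: all used, weakening unneeded
unrestricted: ✓, simply typable at A → C; W, C, E all held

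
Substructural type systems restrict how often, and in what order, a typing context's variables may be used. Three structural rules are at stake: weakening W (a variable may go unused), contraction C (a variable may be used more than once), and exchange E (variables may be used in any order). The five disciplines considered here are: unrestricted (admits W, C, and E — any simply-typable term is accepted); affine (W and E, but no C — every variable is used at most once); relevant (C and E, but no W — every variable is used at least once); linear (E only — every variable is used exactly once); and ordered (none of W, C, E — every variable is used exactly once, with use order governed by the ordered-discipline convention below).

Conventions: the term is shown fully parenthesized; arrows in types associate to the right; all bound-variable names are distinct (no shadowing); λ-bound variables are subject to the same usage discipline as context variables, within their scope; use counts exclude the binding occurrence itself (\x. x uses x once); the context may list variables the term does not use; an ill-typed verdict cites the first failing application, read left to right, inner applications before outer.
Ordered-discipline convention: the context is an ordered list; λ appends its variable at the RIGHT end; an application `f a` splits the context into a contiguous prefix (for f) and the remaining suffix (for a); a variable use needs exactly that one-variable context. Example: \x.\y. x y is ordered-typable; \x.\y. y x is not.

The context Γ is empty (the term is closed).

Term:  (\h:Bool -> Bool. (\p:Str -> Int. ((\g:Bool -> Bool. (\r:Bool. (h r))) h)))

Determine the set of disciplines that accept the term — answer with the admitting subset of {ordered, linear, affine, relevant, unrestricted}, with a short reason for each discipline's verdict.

admitted in: unrestricted
use counts: h [bound]=2; p [bound]=0; g [bound]=0; r [bound]=1
order of uses: h, r, h
typing: well-typed — term : (Bool -> Bool) -> (Str -> Int) -> Bool -> Bool
ordered: ✗, uses contraction: h ×2; needs weakening: p, g unused
linear: ✗, uses contraction: h ×2; needs weakening: p, g unused
affine: ✗, uses contraction: h ×2
relevant: ✗, needs weakening: p, g unused
unrestricted: ✓, well-typed at (Bool -> Bool) -> (Str -> Int) -> Bool -> Bool; no restrictions here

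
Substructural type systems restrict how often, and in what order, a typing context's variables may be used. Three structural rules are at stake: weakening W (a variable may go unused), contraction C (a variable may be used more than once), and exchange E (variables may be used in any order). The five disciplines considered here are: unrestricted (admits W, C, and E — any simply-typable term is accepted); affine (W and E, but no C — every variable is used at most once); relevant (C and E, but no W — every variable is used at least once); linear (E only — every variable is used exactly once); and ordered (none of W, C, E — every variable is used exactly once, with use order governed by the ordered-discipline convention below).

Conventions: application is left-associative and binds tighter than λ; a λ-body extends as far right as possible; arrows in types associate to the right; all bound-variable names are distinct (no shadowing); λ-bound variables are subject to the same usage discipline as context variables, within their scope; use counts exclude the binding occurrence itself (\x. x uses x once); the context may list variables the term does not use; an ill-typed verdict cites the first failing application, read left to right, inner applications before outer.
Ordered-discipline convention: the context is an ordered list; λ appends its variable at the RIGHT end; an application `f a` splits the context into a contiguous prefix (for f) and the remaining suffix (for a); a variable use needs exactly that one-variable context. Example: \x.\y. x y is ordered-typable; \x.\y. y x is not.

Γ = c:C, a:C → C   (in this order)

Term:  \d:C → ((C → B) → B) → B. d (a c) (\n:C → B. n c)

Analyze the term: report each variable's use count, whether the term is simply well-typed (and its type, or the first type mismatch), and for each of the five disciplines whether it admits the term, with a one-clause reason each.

usage: c: 2×; a: 1×; d [bound]: 1×; n [bound]: 1×
order of uses: d, a, c, n, c
typing: well-typed at (C → ((C → B) → B) → B) → B
ordered: ✗, needs contraction — c ×2
linear: ✗, needs contraction — c ×2
affine: ✗, needs contraction — c ×2
relevant: ✓, none of c, a, d, n goes unused
unrestricted: ✓, simply typable at (C → ((C → B) → B) → B) → B; W, C, E all held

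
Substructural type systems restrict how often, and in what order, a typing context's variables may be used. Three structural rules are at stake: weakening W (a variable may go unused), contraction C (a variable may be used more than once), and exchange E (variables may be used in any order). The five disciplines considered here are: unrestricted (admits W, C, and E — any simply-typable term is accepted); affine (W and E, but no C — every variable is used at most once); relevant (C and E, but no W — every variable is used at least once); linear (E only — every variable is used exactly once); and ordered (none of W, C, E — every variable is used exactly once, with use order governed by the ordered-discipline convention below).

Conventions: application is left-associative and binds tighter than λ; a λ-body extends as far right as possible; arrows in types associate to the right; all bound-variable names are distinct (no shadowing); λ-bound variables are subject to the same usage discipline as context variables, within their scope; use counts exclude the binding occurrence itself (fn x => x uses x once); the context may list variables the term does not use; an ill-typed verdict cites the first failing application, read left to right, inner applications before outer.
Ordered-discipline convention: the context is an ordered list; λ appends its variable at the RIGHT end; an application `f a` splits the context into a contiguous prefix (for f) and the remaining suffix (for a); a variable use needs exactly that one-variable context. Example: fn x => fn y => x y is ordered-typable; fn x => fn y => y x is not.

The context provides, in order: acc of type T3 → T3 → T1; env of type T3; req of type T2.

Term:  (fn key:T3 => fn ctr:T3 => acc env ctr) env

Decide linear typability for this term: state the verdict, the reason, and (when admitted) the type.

no — repeated use of env ×2; req, key left unused
usage: acc: 1, env: 2, req: 0, key (λ-bound): 0, ctr (λ-bound): 1
order of uses: acc, env, ctr, env
typing: well-typed — term : T3 → T1
per-discipline verdicts: ordered ✗ | linear ✗ | affine ✗ | relevant ✗ | unrestricted ✓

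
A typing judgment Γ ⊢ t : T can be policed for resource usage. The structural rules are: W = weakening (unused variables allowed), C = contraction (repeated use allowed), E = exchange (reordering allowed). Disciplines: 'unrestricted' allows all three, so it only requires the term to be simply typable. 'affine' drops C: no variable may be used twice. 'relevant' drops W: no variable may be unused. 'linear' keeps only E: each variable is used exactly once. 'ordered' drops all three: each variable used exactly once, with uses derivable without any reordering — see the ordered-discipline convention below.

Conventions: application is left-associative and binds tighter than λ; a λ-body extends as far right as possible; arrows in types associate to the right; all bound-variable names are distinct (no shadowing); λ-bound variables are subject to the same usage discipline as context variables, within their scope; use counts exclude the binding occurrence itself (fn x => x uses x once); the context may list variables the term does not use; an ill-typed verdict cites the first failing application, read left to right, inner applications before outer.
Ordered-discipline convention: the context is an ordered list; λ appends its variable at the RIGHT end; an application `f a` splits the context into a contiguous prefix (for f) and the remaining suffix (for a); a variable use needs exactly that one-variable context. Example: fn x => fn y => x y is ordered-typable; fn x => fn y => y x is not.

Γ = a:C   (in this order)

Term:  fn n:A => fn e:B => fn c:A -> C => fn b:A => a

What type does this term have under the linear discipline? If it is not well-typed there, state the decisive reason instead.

not well-typed under linear — unused: n, e, c, b — weakening required
counts: a: 1; n [bound]: 0; e [bound]: 0; c [bound]: 0; b [bound]: 0
left-to-right use order: a
typing: well-typed — term : A -> B -> (A -> C) -> A -> C
all disciplines: ordered ✗ | linear ✗ | affine ✓ | relevant ✗ | unrestricted ✓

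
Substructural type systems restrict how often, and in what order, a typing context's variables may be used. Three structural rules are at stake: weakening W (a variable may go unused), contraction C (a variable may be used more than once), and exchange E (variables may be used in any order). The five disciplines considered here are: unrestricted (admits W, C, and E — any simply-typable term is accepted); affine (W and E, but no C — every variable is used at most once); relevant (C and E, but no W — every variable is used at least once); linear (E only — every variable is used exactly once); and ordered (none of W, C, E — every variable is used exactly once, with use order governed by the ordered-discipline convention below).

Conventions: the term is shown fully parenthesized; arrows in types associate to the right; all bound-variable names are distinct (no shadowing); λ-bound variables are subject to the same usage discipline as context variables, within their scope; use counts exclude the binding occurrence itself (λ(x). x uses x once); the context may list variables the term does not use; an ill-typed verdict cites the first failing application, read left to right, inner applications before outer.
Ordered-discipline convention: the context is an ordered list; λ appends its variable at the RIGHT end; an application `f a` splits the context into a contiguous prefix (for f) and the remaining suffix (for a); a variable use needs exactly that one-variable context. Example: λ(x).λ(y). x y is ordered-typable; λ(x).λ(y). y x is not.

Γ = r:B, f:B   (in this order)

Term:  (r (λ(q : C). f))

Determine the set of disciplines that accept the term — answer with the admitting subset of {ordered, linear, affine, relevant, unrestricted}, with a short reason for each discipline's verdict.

admitted in: none
use counts: r: 1, f: 1, q (λ-bound): 0
left-to-right use order: r, f
typing: ill-typed: can't apply a value of type B
ordered ✗ (a type mismatch blocks all five)
linear ✗ (the type mismatch rejects it)
affine ✗ (not simply typable)
relevant ✗ (fails simple typing)
unrestricted ✗ (a type mismatch blocks all five)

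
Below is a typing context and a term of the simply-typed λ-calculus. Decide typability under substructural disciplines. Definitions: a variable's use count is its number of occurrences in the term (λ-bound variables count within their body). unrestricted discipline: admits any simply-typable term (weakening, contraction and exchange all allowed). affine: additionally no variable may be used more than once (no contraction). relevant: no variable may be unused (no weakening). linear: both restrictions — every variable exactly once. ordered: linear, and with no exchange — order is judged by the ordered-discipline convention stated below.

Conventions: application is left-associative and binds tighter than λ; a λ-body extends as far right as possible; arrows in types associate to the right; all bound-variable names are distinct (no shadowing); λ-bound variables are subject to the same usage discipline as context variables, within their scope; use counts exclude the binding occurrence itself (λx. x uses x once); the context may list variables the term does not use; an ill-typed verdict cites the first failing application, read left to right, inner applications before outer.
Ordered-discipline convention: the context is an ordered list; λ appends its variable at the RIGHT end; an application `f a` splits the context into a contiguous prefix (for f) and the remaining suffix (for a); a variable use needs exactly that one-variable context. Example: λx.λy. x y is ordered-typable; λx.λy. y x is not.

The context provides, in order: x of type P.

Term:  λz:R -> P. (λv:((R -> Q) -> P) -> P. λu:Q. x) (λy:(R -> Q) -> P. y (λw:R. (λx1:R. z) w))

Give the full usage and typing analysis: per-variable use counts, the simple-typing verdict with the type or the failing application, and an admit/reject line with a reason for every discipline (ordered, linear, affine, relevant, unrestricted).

usage: x: 1, z (bound): 1, v (bound): 0, u (bound): 0, y (bound): 1, w (bound): 1, x1 (bound): 0
use order (left to right): x, y, z, w
typing: ill-typed: an application expects R -> Q but receives R -> R -> P
ordered ✗ (a type mismatch blocks all five)
linear ✗ (the type mismatch rejects it)
affine ✗ (not simply typable)
relevant ✗ (fails simple typing)
unrestricted ✗ (a type mismatch blocks all five)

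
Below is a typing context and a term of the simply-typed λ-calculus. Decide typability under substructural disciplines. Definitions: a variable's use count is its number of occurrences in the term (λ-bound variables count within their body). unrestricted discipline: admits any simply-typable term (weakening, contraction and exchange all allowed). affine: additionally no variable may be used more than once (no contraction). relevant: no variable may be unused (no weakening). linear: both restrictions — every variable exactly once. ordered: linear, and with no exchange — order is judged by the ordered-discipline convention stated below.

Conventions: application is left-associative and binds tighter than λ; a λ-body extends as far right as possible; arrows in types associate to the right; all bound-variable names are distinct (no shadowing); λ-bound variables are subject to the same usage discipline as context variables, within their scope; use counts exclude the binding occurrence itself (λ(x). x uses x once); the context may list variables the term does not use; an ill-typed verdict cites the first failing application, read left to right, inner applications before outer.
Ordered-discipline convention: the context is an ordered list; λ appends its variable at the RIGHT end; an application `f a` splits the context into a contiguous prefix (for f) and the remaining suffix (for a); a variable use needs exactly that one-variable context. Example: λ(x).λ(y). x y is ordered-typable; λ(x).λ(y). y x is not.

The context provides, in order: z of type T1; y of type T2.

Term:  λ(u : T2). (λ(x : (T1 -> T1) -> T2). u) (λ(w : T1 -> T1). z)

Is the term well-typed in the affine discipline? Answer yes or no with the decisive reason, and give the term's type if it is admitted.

no — fails simple typing
variable uses: z=1, y=0, u (bound)=1, x (bound)=0, w (bound)=0
left-to-right use order: u, z
typing: ill-typed: an application expects (T1 -> T1) -> T2 but receives (T1 -> T1) -> T1
across the five disciplines: ordered ✗; linear ✗; affine ✗; relevant ✗; unrestricted ✗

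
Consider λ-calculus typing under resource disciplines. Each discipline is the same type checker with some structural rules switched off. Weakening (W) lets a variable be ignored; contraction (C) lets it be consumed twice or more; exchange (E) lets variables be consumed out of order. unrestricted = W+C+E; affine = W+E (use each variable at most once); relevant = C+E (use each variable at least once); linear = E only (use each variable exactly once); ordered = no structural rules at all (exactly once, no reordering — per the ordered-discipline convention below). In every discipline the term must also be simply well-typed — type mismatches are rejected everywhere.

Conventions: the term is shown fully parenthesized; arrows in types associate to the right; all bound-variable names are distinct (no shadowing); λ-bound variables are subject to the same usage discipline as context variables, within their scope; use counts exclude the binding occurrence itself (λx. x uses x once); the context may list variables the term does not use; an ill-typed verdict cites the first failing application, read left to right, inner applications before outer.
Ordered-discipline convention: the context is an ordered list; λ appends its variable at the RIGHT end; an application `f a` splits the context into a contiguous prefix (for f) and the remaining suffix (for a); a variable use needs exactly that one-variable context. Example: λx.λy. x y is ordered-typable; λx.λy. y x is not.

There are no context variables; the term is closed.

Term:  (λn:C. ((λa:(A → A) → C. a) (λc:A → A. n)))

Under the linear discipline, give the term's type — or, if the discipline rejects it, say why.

not well-typed under linear — needs weakening: c unused
usage: n (λ-bound): 1; a (λ-bound): 1; c (λ-bound): 0
left-to-right use order: a, n
typing: the term checks, with type C → (A → A) → C
across the five disciplines: ordered ✗, linear ✗, affine ✓, relevant ✗, unrestricted ✓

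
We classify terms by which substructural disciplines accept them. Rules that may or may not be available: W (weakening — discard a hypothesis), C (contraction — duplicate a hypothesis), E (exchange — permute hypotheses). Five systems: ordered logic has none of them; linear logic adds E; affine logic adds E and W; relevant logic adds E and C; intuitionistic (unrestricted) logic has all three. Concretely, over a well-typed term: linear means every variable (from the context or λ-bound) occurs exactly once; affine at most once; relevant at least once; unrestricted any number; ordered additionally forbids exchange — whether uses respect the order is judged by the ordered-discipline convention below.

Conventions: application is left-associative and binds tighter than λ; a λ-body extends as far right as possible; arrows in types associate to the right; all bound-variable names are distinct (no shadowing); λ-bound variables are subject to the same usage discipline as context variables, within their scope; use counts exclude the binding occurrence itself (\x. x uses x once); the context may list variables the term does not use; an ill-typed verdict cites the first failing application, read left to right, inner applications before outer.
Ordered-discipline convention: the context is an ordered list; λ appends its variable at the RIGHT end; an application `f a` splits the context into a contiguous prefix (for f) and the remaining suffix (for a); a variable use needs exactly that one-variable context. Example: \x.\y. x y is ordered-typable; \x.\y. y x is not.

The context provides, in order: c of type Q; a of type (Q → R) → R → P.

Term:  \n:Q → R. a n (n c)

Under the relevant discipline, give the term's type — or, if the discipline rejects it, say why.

term : (Q → R) → P
usage: c=1; a=1; n (bound)=2
uses in reading order: a, n, n, c
typing: well-typed at (Q → R) → P
summary: ordered ✗; linear ✗; affine ✗; relevant ✓; unrestricted ✓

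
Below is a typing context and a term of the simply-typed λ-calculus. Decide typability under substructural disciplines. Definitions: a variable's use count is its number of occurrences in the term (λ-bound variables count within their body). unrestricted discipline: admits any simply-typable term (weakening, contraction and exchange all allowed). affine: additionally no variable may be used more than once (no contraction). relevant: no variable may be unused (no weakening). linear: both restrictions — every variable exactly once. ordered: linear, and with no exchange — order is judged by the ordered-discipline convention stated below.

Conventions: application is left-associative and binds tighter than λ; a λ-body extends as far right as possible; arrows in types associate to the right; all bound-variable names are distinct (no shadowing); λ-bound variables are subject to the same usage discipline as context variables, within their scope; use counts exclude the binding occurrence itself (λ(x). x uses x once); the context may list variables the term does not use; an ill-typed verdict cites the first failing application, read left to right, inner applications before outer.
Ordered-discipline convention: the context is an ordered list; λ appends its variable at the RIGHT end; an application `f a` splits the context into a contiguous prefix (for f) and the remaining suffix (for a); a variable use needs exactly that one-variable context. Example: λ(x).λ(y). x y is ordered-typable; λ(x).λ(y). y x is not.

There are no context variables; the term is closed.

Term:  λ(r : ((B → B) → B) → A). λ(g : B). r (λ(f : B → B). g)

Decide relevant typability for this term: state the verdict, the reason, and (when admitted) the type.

no — f left unused
variable uses: r (λ-bound)=1; g (λ-bound)=1; f (λ-bound)=0
order of uses: r, g
typing: the term checks, with type (((B → B) → B) → A) → B → A
all disciplines: ordered ✗ | linear ✗ | affine ✓ | relevant ✗ | unrestricted ✓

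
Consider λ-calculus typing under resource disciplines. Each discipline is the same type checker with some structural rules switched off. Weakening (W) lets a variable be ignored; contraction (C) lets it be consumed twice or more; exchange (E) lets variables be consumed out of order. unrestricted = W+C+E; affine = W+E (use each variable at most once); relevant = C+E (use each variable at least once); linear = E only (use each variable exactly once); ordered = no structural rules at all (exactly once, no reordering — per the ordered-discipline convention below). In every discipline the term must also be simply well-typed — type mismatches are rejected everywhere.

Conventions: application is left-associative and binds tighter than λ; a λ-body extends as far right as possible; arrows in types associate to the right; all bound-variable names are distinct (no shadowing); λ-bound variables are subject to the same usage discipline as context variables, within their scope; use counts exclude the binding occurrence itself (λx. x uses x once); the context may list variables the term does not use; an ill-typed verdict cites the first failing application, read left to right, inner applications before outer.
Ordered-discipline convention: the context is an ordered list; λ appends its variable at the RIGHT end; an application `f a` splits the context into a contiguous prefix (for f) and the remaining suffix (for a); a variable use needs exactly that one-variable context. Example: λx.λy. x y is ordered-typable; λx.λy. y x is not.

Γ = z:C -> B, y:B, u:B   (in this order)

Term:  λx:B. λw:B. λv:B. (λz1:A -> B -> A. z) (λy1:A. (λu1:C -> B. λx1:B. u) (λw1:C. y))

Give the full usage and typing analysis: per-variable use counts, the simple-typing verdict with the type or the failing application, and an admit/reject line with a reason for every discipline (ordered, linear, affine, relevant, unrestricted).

usage: z ×1, y ×1, u ×1, x (λ-bound) ×0, w (λ-bound) ×0, v (λ-bound) ×0, z1 (λ-bound) ×0, y1 (λ-bound) ×0, u1 (λ-bound) ×0, x1 (λ-bound) ×0, w1 (λ-bound) ×0
order of uses: z, u, y
typing: ill-typed: argument of type A -> B -> B where A -> B -> A is required
ordered: ✗, the type mismatch rejects it
linear: ✗, not simply typable
affine: ✗, fails simple typing
relevant: ✗, a type mismatch blocks all five
unrestricted: ✗, the type mismatch rejects it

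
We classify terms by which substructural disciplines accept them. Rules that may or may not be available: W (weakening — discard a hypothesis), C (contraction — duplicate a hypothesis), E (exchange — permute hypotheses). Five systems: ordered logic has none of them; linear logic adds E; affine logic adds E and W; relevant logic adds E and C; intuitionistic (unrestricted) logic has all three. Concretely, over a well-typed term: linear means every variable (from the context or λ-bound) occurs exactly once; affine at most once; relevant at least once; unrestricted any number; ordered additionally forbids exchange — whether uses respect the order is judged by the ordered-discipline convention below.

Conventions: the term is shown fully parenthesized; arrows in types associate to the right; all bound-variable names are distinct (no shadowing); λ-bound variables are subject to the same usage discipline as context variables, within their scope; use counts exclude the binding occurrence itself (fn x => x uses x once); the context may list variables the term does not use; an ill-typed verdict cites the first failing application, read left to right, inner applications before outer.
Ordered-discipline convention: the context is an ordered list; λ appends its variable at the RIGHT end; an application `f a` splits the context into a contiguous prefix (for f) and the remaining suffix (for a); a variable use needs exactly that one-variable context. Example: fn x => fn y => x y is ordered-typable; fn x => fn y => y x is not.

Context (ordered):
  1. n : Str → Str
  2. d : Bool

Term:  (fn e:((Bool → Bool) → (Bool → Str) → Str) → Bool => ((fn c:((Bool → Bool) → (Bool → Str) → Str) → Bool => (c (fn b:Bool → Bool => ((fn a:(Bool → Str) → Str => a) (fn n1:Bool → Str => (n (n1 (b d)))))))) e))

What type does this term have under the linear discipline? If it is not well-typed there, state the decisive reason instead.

term : (((Bool → Bool) → (Bool → Str) → Str) → Bool) → Bool
variable uses: n: 1×; d: 1×; e [bound]: 1×; c [bound]: 1×; b [bound]: 1×; a [bound]: 1×; n1 [bound]: 1×
left-to-right use order: c, a, n, n1, b, d, e
typing: ✓ — (((Bool → Bool) → (Bool → Str) → Str) → Bool) → Bool
per-discipline verdicts: ordered ✗ | linear ✓ | affine ✓ | relevant ✓ | unrestricted ✓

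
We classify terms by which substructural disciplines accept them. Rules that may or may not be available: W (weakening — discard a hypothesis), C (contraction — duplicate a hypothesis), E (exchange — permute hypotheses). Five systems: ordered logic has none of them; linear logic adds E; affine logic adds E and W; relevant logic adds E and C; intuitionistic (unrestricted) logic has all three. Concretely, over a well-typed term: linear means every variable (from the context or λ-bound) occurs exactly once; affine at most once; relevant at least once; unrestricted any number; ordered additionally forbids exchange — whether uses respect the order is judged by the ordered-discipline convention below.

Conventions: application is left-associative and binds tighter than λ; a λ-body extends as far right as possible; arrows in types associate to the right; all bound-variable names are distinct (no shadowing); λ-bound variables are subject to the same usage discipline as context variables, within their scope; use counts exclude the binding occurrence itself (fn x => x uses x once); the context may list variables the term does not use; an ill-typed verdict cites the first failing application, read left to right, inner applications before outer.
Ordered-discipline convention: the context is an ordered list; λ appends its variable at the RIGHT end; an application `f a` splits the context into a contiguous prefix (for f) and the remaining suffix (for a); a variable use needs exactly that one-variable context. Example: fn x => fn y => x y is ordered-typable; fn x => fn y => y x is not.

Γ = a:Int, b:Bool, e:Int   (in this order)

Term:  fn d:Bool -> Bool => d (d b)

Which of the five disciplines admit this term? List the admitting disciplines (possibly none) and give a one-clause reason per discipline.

admitted in: unrestricted
usage: a=0; b=1; e=0; d (bound)=2
order of uses: d, d, b
typing: well-typed — term : (Bool -> Bool) -> Bool
ordered ✗ (d ×2 used more than once (contraction); a, e left unused)
linear ✗ (d ×2 used more than once (contraction); a, e left unused)
affine ✗ (d ×2 used more than once (contraction))
relevant ✗ (a, e left unused)
unrestricted ✓ (typability at (Bool -> Bool) -> Bool is all that's needed)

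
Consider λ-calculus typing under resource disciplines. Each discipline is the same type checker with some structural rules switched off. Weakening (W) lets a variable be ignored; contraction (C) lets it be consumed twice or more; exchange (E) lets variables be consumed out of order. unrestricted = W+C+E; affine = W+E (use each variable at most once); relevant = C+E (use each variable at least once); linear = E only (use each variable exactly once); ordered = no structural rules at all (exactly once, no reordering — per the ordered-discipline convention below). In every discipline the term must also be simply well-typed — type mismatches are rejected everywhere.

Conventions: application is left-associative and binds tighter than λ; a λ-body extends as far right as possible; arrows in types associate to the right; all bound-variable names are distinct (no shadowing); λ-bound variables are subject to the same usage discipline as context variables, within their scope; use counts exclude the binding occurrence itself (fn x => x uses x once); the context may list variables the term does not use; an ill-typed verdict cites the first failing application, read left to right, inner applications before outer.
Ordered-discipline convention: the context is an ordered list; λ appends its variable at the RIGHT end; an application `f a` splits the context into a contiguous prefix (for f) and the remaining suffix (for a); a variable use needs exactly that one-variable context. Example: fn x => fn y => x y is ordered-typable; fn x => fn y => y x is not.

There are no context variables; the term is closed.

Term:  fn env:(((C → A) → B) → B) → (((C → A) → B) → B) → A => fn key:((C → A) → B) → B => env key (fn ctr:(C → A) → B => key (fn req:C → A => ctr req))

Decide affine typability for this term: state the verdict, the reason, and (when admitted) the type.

no — key ×2 used more than once (contraction)
counts: env (bound)=1, key (bound)=2, ctr (bound)=1, req (bound)=1
use order (left to right): env, key, key, ctr, req
typing: the term checks, with type ((((C → A) → B) → B) → (((C → A) → B) → B) → A) → (((C → A) → B) → B) → A
per-discipline verdicts: ordered ✗, linear ✗, affine ✗, relevant ✓, unrestricted ✓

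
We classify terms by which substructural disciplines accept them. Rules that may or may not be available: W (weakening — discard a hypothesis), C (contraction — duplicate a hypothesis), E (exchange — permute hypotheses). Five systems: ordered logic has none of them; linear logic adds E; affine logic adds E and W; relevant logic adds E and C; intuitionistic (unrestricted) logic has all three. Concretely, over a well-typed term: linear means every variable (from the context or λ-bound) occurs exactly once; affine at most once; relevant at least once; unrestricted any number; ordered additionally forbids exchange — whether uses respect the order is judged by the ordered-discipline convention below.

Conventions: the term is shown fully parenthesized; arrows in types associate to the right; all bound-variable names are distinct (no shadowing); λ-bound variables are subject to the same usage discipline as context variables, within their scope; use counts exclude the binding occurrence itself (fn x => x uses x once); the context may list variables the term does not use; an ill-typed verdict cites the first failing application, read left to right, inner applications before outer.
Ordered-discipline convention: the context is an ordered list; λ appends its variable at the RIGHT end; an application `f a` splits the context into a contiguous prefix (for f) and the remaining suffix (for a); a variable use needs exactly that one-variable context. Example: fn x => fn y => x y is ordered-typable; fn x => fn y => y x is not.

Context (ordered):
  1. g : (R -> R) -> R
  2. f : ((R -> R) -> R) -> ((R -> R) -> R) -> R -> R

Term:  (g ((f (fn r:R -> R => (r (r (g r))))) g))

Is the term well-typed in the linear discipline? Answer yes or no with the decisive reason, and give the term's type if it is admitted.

no — g ×3, r ×3 used more than once (contraction)
usage: g: 3; f: 1; r (bound): 3
uses in reading order: g, f, r, r, g, r, g
typing: the term checks, with type R
all disciplines: ordered ✗ | linear ✗ | affine ✗ | relevant ✓ | unrestricted ✓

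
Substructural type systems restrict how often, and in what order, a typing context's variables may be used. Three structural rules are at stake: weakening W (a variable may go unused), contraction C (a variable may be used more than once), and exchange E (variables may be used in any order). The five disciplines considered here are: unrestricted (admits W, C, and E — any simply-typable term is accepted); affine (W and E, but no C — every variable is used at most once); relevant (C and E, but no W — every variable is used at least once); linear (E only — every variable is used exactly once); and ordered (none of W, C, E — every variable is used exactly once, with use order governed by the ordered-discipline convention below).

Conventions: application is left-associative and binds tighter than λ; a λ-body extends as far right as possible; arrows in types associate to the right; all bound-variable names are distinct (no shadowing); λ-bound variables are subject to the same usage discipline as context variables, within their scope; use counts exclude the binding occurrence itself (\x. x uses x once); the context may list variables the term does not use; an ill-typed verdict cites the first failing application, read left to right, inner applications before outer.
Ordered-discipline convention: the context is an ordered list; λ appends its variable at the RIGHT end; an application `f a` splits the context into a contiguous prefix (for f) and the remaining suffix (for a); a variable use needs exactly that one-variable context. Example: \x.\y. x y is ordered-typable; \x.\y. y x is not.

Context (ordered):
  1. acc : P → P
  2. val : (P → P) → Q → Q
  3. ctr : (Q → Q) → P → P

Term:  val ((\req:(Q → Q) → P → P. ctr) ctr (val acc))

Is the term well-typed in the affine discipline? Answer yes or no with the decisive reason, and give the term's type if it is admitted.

no — needs contraction — val ×2, ctr ×2
use counts: acc: 1×; val: 2×; ctr: 2×; req (λ-bound): 0×
left-to-right use order: val, ctr, ctr, val, acc
typing: well-typed — term : Q → Q
across the five disciplines: ordered ✗; linear ✗; affine ✗; relevant ✗; unrestricted ✓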